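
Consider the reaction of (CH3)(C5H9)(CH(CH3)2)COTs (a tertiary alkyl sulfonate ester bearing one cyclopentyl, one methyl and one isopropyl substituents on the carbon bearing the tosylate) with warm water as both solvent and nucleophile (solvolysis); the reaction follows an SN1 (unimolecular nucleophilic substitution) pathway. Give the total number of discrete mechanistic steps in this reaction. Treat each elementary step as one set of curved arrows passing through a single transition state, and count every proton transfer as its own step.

3

Step 1: The C–O bond breaks with both electrons going to the tosylate; TsO⁻ leaves and a tertiary carbocation remains.
(No 1,2-shift: no single shift to an adjacent carbon would give a more stable cation.)
Step 2: H2O donates an oxygen lone pair into the empty p orbital of the cation, giving a protonated alcohol (an oxonium ion).
Step 3: A second solvent molecule removes the proton on oxygen, giving the neutral alcohol product.
Total: 3 elementary steps.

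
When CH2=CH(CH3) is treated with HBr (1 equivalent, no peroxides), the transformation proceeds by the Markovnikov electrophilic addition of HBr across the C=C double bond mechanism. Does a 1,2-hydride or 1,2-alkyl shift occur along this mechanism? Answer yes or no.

no

The first-formed carbocation is secondary.
No single 1,2-shift to an adjacent carbon would produce a more-substituted cation than the one already present, so no rearrangement occurs.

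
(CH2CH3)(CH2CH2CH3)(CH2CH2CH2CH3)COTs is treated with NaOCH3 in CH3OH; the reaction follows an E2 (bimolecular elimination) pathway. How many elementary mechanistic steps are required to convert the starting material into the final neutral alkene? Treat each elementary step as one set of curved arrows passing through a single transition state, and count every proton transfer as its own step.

Step 1: In one step, CH3O⁻ pulls off a β-proton, the C–O bond cleaves, and a C=C double bond forms between the α- and β-carbons (E2, anti elimination).
Total: 1 elementary step.

1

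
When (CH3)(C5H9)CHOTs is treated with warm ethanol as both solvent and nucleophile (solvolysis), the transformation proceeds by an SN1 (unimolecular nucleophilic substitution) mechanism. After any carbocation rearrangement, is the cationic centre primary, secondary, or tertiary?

tertiary

Step 1: Ionisation: the C–O σ-bond cleaves heterolytically; both bonding electrons depart with TsO⁻, leaving a secondary carbocation at the α-carbon.
Step 2: A 1,2-hydride shift from the adjacent cyclopentyl carbon moves the positive charge from the secondary centre to an adjacent carbon, generating a more stable tertiary carbocation.
The cation rearranges from secondary to tertiary via a 1,2-hydride shift from the adjacent cyclopentyl carbon; the tertiary cation is what reacts next.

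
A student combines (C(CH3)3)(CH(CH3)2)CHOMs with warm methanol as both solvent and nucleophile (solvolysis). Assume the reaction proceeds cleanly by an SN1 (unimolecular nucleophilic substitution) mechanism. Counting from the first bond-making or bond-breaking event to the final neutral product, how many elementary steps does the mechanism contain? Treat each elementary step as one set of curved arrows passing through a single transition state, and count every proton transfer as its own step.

Step 1: Unassisted departure of MsO⁻ (taking the C–O bonding pair) generates a secondary carbocation.
Step 2: A 1,2-hydride shift from the adjacent isopropyl carbon moves the positive charge from the secondary centre to an adjacent carbon, generating a more stable tertiary carbocation.
Step 3: A lone pair on the oxygen of CH3OH attacks the carbocation, forming a new C–O σ-bond and an oxonium ion.
Step 4: Proton transfer from the O–H of the oxonium ion to a solvent molecule delivers the neutral ether.
Total: 4 elementary steps.

4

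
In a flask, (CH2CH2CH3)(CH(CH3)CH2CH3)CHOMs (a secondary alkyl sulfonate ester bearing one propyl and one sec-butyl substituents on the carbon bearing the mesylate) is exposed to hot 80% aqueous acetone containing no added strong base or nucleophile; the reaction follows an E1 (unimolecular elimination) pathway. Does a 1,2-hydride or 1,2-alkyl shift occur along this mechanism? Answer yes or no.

The first-formed carbocation is secondary.
The adjacent sec-butyl carbon already bears 2 other carbon substituents and has a hydrogen to migrate; after a 1,2-hydride shift from that carbon the positive charge sits on a tertiary centre.
Tertiary is more stable than secondary, so the shift occurs.

yes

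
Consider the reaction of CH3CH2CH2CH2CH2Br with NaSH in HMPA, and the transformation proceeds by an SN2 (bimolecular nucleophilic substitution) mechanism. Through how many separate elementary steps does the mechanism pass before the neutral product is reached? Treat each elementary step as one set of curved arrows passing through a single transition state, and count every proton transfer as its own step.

1

Step 1: The hydrosulfide nucleophile donates a lone pair from S to the α-carbon in a backside attack; simultaneously the C–Br σ-bond breaks and both of its electrons leave with Br⁻. One concerted step with inversion of configuration.
Total: 1 elementary step.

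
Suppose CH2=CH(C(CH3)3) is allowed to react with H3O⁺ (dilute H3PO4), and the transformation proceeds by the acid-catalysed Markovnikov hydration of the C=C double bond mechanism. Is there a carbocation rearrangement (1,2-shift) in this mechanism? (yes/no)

yes

The first-formed carbocation is secondary.
The adjacent tert-butyl carbon has no hydrogen but bears methyl groups; migration of one methyl with its bonding pair (a 1,2-methyl shift) places the charge on a tertiary centre.
Tertiary is more stable than secondary, so the shift occurs.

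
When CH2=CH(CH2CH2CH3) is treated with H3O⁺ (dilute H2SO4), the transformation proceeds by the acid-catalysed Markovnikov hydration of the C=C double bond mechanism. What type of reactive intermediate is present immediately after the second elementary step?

Step 1: The π electrons of the C=C bond attack a proton of H3O⁺; Markovnikov addition places the new C–H on the less-substituted alkene carbon, so the positive charge ends up on the more-substituted carbon — a secondary carbocation. H2O is released.
Step 2: Nucleophilic capture of the cation by H2O produces the protonated alcohol (an oxonium ion).
After step 2 the species present is an oxonium ion.

oxonium ion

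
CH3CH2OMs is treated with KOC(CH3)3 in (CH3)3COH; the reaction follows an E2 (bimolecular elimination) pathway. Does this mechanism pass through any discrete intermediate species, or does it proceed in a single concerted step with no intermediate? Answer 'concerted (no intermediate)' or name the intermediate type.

Concerted anti-periplanar elimination: (CH3)3CO⁻ abstracts a β-H while MsO⁻ leaves, and the C–H electrons become the new C=C π bond — all in a single transition state.
All bond changes occur in one transition state; no discrete intermediate is formed.

concerted (no intermediate)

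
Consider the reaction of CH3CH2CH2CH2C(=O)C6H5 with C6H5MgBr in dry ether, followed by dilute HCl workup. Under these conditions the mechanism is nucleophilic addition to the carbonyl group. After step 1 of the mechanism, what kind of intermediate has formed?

Step 1: the carbanion-like carbon of C6H5MgBr attacks the sp² carbonyl carbon; the C=O π bond breaks and the electrons end up as a lone pair on the alkoxide oxygen of the tetrahedral intermediate.
After step 1 the species present is a tetrahedral alkoxide intermediate.

tetrahedral alkoxide intermediate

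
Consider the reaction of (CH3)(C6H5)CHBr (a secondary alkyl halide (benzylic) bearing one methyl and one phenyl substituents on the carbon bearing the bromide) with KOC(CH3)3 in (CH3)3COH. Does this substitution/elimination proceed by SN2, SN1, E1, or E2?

E2

Conditions: a strong/bulky base with a secondary substrate bearing a β-hydrogen.
These conditions are the textbook signature of the E2 pathway.
A strong (often hindered) base removes a β-H in concert with loss of the leaving group — bimolecular elimination.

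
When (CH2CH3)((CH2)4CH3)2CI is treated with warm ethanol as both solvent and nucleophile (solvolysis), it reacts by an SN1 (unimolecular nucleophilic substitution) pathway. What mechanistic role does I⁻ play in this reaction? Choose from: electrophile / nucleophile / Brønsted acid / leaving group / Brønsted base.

leaving group

Step 1: Rate-determining heterolysis of the C–I bond gives I⁻ and a tertiary carbocation.
I⁻ departs with both electrons of the breaking σ-bond — that is the definition of a leaving group.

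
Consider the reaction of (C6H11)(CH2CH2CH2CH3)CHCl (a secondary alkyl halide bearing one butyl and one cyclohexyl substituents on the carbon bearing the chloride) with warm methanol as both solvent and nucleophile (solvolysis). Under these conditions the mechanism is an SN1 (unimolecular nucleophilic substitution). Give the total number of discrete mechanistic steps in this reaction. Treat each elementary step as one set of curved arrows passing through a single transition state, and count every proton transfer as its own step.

Step 1: Rate-determining heterolysis of the C–Cl bond gives Cl⁻ and a secondary carbocation.
Step 2: Carbocation rearrangement: a 1,2-hydride shift from the adjacent cyclohexyl carbon converts the initially-formed secondary cation into the more stable tertiary cation.
Step 3: CH3OH donates an oxygen lone pair into the empty p orbital of the cation, giving a protonated ether (an oxonium ion).
Step 4: Deprotonation of the oxonium oxygen by solvent methanol yields the neutral ether.
Total: 4 elementary steps.

4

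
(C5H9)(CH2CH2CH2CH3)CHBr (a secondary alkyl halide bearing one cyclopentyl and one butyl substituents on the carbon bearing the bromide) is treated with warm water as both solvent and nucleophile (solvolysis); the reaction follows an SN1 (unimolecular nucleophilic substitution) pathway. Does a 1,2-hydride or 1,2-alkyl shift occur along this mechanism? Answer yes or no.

yes

The first-formed carbocation is secondary.
The adjacent cyclopentyl carbon already bears 2 other carbon substituents and has a hydrogen to migrate; after a 1,2-hydride shift from that carbon the positive charge sits on a tertiary centre.
Tertiary is more stable than secondary, so the shift occurs.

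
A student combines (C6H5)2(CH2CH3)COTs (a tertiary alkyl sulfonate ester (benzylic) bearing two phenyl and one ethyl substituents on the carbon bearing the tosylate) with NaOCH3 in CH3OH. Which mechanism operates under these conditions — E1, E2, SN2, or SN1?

Conditions: a strong base with a tertiary substrate bearing a β-hydrogen.
These conditions are the textbook signature of the E2 pathway.
A strong (often hindered) base removes a β-H in concert with loss of the leaving group — bimolecular elimination.

E2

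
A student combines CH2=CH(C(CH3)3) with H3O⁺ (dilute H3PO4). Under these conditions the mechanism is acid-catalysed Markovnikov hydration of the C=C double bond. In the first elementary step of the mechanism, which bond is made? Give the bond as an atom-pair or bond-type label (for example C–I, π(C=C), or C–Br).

C–H

Step 1: Protonation of the alkene by H3O⁺: the π bond acts as the nucleophile and picks up H⁺, giving the more stable (Markovnikov) secondary carbocation. H2O is released.
The bond formed in this step is the C–H bond.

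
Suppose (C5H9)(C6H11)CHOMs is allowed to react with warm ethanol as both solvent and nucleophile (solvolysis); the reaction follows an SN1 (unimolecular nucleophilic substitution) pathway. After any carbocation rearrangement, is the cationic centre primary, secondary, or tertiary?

tertiary

Step 1: Ionisation: the C–O σ-bond cleaves heterolytically; both bonding electrons depart with MsO⁻, leaving a secondary carbocation at the α-carbon.
Step 2: A hydride (H with its bonding pair) migrates from the adjacent cyclopentyl carbon to the cationic centre — a 1,2-hydride shift — upgrading the secondary cation to a tertiary one.
The cation rearranges from secondary to tertiary via a 1,2-hydride shift from the adjacent cyclopentyl carbon; the tertiary cation is what reacts next.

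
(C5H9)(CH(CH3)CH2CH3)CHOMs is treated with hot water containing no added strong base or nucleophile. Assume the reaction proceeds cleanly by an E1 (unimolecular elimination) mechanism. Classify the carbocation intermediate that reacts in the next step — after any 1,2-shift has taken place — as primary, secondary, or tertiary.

tertiary

Step 1: Ionisation: the C–O σ-bond cleaves heterolytically; both bonding electrons depart with MsO⁻, leaving a secondary carbocation at the α-carbon.
Step 2: A hydride (H with its bonding pair) migrates from the adjacent sec-butyl carbon to the cationic centre — a 1,2-hydride shift — upgrading the secondary cation to a tertiary one.
The cation rearranges from secondary to tertiary via a 1,2-hydride shift from the adjacent sec-butyl carbon; the tertiary cation is what reacts next.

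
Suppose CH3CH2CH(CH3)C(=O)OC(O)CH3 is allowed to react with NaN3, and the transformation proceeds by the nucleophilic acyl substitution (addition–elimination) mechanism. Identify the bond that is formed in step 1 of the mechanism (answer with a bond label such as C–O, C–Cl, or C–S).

Step 1: Nucleophilic addition of N3⁻ to the acyl carbon breaks the π(C=O) bond and yields a tetrahedral, anionic intermediate.
The bond formed in this step is the C–N bond.

C–N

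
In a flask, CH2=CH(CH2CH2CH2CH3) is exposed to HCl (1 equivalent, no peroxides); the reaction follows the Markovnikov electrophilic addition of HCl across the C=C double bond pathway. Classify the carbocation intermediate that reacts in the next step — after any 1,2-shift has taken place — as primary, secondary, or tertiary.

Step 1: Electrophilic addition begins with the π(C=C) electrons forming a bond to the proton of HCl. Following Markovnikov's rule, the resulting cation is secondary. The H–Cl bond breaks heterolytically, releasing Cl⁻.
No single 1,2-shift to an adjacent carbon would give a more-substituted cation, so no rearrangement occurs.

secondary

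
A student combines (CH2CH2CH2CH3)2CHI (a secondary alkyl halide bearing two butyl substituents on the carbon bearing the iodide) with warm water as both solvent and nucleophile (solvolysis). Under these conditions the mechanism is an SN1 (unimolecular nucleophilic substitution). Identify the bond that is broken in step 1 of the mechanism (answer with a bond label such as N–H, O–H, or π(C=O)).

C–I

Step 1: The C–I bond breaks with both electrons going to the iodide; I⁻ leaves and a secondary carbocation remains.
The bond broken in this step is the C–I bond.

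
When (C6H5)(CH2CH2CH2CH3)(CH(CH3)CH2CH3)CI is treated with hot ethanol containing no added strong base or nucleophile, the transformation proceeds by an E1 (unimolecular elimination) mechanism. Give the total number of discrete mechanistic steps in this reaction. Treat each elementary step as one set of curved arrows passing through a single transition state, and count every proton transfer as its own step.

Step 1: Ionisation: the C–I σ-bond cleaves heterolytically; both bonding electrons depart with I⁻, leaving a tertiary carbocation at the α-carbon.
(No 1,2-shift: no single shift to an adjacent carbon would give a more stable cation.)
Step 2: Loss of a β-proton to an ethanol molecule of the solvent: the C–H bonding pair collapses toward the cationic carbon to form the C=C π bond, yielding the alkene.
Total: 2 elementary steps.

2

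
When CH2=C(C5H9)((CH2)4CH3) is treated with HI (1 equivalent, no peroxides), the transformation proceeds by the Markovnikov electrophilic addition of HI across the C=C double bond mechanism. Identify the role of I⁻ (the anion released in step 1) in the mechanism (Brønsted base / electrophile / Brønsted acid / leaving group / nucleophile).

Step 2: The I⁻ anion donates a lone pair to the carbocation, forming the new C–I σ-bond and giving the neutral alkyl halide.
I⁻ (the anion released in step 1) donates an electron pair to form a new σ-bond to carbon — it is the nucleophile.

nucleophile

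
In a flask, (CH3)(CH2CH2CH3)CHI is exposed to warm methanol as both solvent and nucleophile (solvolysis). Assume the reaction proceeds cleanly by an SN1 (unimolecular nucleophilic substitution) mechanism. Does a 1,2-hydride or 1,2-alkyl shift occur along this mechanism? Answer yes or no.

The first-formed carbocation is secondary.
No single 1,2-shift to an adjacent carbon would produce a more-substituted cation than the one already present, so no rearrangement occurs.

no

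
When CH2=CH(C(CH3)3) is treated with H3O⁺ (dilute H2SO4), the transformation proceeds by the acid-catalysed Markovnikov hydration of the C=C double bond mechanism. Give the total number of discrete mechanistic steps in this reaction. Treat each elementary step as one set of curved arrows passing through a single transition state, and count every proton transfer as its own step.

Step 1: Protonation of the alkene by H3O⁺: the π bond acts as the nucleophile and picks up H⁺, giving the more stable (Markovnikov) secondary carbocation. H2O is released.
Step 2: Carbocation rearrangement: a 1,2-methyl shift from the adjacent tert-butyl carbon converts the initially-formed secondary cation into the more stable tertiary cation.
Step 3: A lone pair on the oxygen of H2O attacks the carbocation, forming a C–O bond and an oxonium ion (a protonated alcohol).
Step 4: Proton transfer from the O–H of the oxonium ion to H2O completes the catalytic cycle and yields the alcohol.
Total: 4 elementary steps.

4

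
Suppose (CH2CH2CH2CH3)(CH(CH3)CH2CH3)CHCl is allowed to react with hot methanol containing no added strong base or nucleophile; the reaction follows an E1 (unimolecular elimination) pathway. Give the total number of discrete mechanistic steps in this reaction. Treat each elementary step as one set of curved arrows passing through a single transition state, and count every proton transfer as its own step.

3

Step 1: Unassisted departure of Cl⁻ (taking the C–Cl bonding pair) generates a secondary carbocation.
Step 2: Carbocation rearrangement: a 1,2-hydride shift from the adjacent sec-butyl carbon converts the initially-formed secondary cation into the more stable tertiary cation.
Step 3: A weak base (a methanol molecule from the solvent) removes a proton from a carbon adjacent to the cationic centre; the electrons of that C–H bond become the new π(C=C) bond, giving the alkene.
Total: 3 elementary steps.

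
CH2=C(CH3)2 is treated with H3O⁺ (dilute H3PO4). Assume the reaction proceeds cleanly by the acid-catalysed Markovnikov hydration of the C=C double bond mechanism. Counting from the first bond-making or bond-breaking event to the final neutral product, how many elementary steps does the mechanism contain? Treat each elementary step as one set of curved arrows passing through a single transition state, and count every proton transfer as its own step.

3

Step 1: Protonation of the alkene by H3O⁺: the π bond acts as the nucleophile and picks up H⁺, giving the more stable (Markovnikov) tertiary carbocation. H2O is released.
(No 1,2-shift: no single shift to an adjacent carbon would give a more stable cation.)
Step 2: Water acts as the nucleophile: an oxygen lone pair bonds to the cationic carbon, giving an oxonium-ion intermediate.
Step 3: Proton transfer from the O–H of the oxonium ion to H2O completes the catalytic cycle and yields the alcohol.
Total: 3 elementary steps.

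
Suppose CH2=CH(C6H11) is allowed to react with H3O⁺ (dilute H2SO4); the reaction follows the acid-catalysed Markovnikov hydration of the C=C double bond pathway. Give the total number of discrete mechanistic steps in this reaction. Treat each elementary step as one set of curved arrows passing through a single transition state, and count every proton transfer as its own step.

4

Step 1: The π electrons of the C=C bond attack a proton of H3O⁺; Markovnikov addition places the new C–H on the less-substituted alkene carbon, so the positive charge ends up on the more-substituted carbon — a secondary carbocation. H2O is released.
Step 2: A 1,2-hydride shift from the adjacent cyclohexyl carbon moves the positive charge from the secondary centre to an adjacent carbon, generating a more stable tertiary carbocation.
Step 3: Water acts as the nucleophile: an oxygen lone pair bonds to the cationic carbon, giving an oxonium-ion intermediate.
Step 4: H2O removes a proton from the oxonium oxygen, regenerating H3O⁺ and giving the neutral alcohol.
Total: 4 elementary steps.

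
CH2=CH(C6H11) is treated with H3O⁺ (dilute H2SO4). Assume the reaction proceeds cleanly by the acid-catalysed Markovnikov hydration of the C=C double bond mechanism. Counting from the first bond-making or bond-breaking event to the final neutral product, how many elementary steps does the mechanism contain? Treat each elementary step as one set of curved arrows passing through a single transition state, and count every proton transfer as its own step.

Step 1: Protonation of the alkene by H3O⁺: the π bond acts as the nucleophile and picks up H⁺, giving the more stable (Markovnikov) secondary carbocation. H2O is released.
Step 2: Carbocation rearrangement: a 1,2-hydride shift from the adjacent cyclohexyl carbon converts the initially-formed secondary cation into the more stable tertiary cation.
Step 3: Nucleophilic capture of the cation by H2O produces the protonated alcohol (an oxonium ion).
Step 4: Deprotonation of the oxonium ion by a water molecule delivers the neutral alcohol and regenerates the acid catalyst.
Total: 4 elementary steps.

4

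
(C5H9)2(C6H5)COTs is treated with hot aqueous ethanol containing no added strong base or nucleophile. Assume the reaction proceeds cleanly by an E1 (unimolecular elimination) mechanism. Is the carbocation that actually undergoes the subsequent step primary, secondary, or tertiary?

tertiary

Step 1: The C–O bond breaks with both electrons going to the tosylate; TsO⁻ leaves and a tertiary carbocation remains.
No single 1,2-shift to an adjacent carbon would give a more-substituted cation, so no rearrangement occurs.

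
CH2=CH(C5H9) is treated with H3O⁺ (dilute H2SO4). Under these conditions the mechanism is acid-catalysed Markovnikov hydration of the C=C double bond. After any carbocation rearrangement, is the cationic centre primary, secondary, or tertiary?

Step 1: Electrophilic addition begins with the π(C=C) electrons forming a bond to the proton of H3O⁺. Following Markovnikov's rule, the resulting cation is secondary. H2O is released.
Step 2: A hydride (H with its bonding pair) migrates from the adjacent cyclopentyl carbon to the cationic centre — a 1,2-hydride shift — upgrading the secondary cation to a tertiary one.
The cation rearranges from secondary to tertiary via a 1,2-hydride shift from the adjacent cyclopentyl carbon; the tertiary cation is what reacts next.

tertiary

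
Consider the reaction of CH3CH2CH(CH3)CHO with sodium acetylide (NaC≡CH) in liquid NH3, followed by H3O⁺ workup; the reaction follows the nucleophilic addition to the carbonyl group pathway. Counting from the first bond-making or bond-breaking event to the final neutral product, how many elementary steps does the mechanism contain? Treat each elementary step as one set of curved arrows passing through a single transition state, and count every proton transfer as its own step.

2

Step 1: HC≡C⁻ attacks the sp² carbonyl carbon; the C=O π bond breaks and the electrons end up as a lone pair on the alkoxide oxygen of the tetrahedral intermediate.
Step 2: Protonation of the alkoxide by H3O⁺ workup furnishes a propargyl alcohol.
Total: 2 elementary steps.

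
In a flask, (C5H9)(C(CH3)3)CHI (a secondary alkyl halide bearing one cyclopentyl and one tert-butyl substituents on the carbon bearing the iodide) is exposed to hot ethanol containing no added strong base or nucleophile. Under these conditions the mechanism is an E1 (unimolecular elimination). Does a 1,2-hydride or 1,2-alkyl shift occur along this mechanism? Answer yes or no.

The first-formed carbocation is secondary.
The adjacent cyclopentyl carbon already bears 2 other carbon substituents and has a hydrogen to migrate; after a 1,2-hydride shift from that carbon the positive charge sits on a tertiary centre.
Tertiary is more stable than secondary, so the shift occurs.

yes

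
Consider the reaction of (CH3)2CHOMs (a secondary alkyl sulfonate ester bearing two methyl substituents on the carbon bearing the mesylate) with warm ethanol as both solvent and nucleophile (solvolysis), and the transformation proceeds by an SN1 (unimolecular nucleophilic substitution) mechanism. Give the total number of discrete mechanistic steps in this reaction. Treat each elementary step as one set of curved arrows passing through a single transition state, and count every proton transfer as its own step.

Step 1: The C–O bond breaks with both electrons going to the mesylate; MsO⁻ leaves and a secondary carbocation remains.
(No 1,2-shift: no single shift to an adjacent carbon would give a more stable cation.)
Step 2: A lone pair on the oxygen of CH3CH2OH attacks the carbocation, forming a new C–O σ-bond and an oxonium ion.
Step 3: A second solvent molecule removes the proton on oxygen, giving the neutral ether product.
Total: 3 elementary steps.

3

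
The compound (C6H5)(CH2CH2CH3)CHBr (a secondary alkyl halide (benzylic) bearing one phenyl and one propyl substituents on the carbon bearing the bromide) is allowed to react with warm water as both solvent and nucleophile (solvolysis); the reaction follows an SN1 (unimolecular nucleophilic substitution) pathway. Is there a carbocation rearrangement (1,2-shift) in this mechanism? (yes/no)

no

The first-formed carbocation is secondary.
No single 1,2-shift to an adjacent carbon would produce a more-substituted cation than the one already present, so no rearrangement occurs.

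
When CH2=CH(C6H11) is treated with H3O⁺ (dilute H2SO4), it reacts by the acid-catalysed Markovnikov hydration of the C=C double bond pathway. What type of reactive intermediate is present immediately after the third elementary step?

oxonium ion

Step 1: Electrophilic addition begins with the π(C=C) electrons forming a bond to the proton of H3O⁺. Following Markovnikov's rule, the resulting cation is secondary. H2O is released.
Step 2: A 1,2-hydride shift from the adjacent cyclohexyl carbon moves the positive charge from the secondary centre to an adjacent carbon, generating a more stable tertiary carbocation.
Step 3: Nucleophilic capture of the cation by H2O produces the protonated alcohol (an oxonium ion).
After step 3 the species present is an oxonium ion.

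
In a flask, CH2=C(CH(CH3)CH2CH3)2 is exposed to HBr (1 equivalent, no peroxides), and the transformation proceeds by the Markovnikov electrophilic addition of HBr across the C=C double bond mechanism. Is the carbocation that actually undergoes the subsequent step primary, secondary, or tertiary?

tertiary

Step 1: Protonation of the alkene by HBr: the π bond acts as the nucleophile and picks up H⁺, giving the more stable (Markovnikov) tertiary carbocation. The H–Br bond breaks heterolytically, releasing Br⁻.
No single 1,2-shift to an adjacent carbon would give a more-substituted cation, so no rearrangement occurs.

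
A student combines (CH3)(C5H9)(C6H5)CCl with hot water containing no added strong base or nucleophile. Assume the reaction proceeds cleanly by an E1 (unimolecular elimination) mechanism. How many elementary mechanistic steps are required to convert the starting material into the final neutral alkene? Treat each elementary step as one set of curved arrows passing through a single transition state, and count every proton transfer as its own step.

Step 1: Ionisation: the C–Cl σ-bond cleaves heterolytically; both bonding electrons depart with Cl⁻, leaving a tertiary carbocation at the α-carbon.
(No 1,2-shift: no single shift to an adjacent carbon would give a more stable cation.)
Step 2: A weak base (a water molecule from the solvent) removes a proton from a carbon adjacent to the cationic centre; the electrons of that C–H bond become the new π(C=C) bond, giving the alkene.
Total: 2 elementary steps.

2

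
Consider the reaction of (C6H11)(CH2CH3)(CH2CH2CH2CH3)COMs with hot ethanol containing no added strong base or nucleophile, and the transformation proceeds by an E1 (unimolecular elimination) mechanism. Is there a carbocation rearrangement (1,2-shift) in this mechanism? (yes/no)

no

The first-formed carbocation is tertiary.
No single 1,2-shift to an adjacent carbon would produce a more-substituted cation than the one already present, so no rearrangement occurs.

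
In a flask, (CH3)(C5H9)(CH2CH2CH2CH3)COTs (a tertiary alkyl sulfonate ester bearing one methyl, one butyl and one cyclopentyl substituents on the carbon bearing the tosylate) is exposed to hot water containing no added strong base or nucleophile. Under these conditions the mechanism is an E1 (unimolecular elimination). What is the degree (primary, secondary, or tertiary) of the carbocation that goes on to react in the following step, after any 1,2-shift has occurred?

tertiary

Step 1: Unassisted departure of TsO⁻ (taking the C–O bonding pair) generates a tertiary carbocation.
No single 1,2-shift to an adjacent carbon would give a more-substituted cation, so no rearrangement occurs.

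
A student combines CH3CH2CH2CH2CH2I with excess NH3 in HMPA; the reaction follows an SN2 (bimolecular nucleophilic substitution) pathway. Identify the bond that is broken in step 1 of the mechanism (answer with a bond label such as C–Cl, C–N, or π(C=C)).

C–I

Step 1: A lone pair on the N of NH3 attacks the α-carbon from the back side while the C–I bond breaks; both bonding electrons leave with I⁻. The product of this concerted step is an alkylammonium ion.
The bond broken in this step is the C–I bond.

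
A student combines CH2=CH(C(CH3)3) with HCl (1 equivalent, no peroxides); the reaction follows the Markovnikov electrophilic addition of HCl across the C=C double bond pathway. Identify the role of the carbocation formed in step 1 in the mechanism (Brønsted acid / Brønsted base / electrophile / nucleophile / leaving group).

electrophile

Step 3: Nucleophilic attack by Cl⁻ on the carbocation completes the addition, giving R–Cl.
The carbocation formed in step 1 accepts an electron pair into an empty or π* orbital — it is the electrophile.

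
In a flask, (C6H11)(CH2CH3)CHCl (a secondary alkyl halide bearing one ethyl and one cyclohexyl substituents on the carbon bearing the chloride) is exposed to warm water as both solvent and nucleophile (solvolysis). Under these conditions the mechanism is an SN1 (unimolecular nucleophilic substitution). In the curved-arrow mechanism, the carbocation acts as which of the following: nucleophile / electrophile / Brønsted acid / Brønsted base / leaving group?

electrophile

Step 3: H2O donates an oxygen lone pair into the empty p orbital of the cation, giving a protonated alcohol (an oxonium ion).
The carbocation accepts an electron pair into an empty or π* orbital — it is the electrophile.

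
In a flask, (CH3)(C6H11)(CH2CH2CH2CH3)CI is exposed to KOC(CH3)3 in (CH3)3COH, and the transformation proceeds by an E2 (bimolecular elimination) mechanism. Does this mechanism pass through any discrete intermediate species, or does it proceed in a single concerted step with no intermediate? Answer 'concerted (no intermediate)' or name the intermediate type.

Concerted anti-periplanar elimination: (CH3)3CO⁻ abstracts a β-H while I⁻ leaves, and the C–H electrons become the new C=C π bond — all in a single transition state.
All bond changes occur in one transition state; no discrete intermediate is formed.

concerted (no intermediate)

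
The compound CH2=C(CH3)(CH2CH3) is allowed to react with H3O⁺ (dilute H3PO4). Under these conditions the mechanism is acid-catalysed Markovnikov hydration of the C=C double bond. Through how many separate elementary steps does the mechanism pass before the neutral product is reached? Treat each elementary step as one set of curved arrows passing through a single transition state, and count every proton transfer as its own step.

3

Step 1: Protonation of the alkene by H3O⁺: the π bond acts as the nucleophile and picks up H⁺, giving the more stable (Markovnikov) tertiary carbocation. H2O is released.
(No 1,2-shift: no single shift to an adjacent carbon would give a more stable cation.)
Step 2: Nucleophilic capture of the cation by H2O produces the protonated alcohol (an oxonium ion).
Step 3: H2O removes a proton from the oxonium oxygen, regenerating H3O⁺ and giving the neutral alcohol.
Total: 3 elementary steps.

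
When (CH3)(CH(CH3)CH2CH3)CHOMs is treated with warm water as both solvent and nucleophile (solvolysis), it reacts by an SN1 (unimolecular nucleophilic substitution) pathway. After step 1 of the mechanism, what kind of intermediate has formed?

secondary carbocation

Step 1: Unassisted departure of MsO⁻ (taking the C–O bonding pair) generates a secondary carbocation.
After step 1 the species present is a secondary carbocation.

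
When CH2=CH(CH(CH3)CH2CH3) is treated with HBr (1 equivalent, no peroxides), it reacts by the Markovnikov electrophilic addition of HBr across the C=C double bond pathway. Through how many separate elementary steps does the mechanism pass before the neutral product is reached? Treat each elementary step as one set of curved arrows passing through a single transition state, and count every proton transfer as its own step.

3

Step 1: Protonation of the alkene by HBr: the π bond acts as the nucleophile and picks up H⁺, giving the more stable (Markovnikov) secondary carbocation. The H–Br bond breaks heterolytically, releasing Br⁻.
Step 2: A hydride (H with its bonding pair) migrates from the adjacent sec-butyl carbon to the cationic centre — a 1,2-hydride shift — upgrading the secondary cation to a tertiary one.
Step 3: Nucleophilic attack by Br⁻ on the carbocation completes the addition, giving R–Br.
Total: 3 elementary steps.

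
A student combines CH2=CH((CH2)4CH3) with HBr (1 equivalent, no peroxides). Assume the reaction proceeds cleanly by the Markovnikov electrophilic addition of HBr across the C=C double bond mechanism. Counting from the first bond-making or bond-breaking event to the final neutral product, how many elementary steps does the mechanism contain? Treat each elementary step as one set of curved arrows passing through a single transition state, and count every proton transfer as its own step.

2

Step 1: Protonation of the alkene by HBr: the π bond acts as the nucleophile and picks up H⁺, giving the more stable (Markovnikov) secondary carbocation. The H–Br bond breaks heterolytically, releasing Br⁻.
(No 1,2-shift: no single shift to an adjacent carbon would give a more stable cation.)
Step 2: Nucleophilic attack by Br⁻ on the carbocation completes the addition, giving R–Br.
Total: 2 elementary steps.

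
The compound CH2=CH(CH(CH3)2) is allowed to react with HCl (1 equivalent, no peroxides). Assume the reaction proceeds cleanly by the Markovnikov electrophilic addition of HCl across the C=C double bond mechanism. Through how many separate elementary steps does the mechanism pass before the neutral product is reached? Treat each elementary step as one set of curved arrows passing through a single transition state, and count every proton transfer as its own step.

Step 1: Protonation of the alkene by HCl: the π bond acts as the nucleophile and picks up H⁺, giving the more stable (Markovnikov) secondary carbocation. The H–Cl bond breaks heterolytically, releasing Cl⁻.
Step 2: A hydride (H with its bonding pair) migrates from the adjacent isopropyl carbon to the cationic centre — a 1,2-hydride shift — upgrading the secondary cation to a tertiary one.
Step 3: Cl⁻ captures the cation: a lone pair on Cl⁻ fills the empty p orbital, producing the alkyl halide product.
Total: 3 elementary steps.

3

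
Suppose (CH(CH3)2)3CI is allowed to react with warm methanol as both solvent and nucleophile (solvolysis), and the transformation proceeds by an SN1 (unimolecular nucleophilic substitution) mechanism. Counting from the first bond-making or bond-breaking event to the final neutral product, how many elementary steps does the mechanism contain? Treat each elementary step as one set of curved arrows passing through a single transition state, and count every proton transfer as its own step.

3

Step 1: Ionisation: the C–I σ-bond cleaves heterolytically; both bonding electrons depart with I⁻, leaving a tertiary carbocation at the α-carbon.
(No 1,2-shift: no single shift to an adjacent carbon would give a more stable cation.)
Step 2: CH3OH donates an oxygen lone pair into the empty p orbital of the cation, giving a protonated ether (an oxonium ion).
Step 3: A second solvent molecule removes the proton on oxygen, giving the neutral ether product.
Total: 3 elementary steps.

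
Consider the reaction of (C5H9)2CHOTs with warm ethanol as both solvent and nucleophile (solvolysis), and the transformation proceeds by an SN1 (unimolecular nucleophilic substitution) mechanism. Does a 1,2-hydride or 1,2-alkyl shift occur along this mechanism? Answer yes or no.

yes

The first-formed carbocation is secondary.
The adjacent cyclopentyl carbon already bears 2 other carbon substituents and has a hydrogen to migrate; after a 1,2-hydride shift from that carbon the positive charge sits on a tertiary centre.
Tertiary is more stable than secondary, so the shift occurs.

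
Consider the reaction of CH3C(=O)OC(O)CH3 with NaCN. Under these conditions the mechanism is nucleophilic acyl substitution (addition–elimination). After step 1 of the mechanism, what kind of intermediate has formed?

Step 1: CN⁻ adds to the carbonyl carbon; the C=O π electrons shift onto oxygen and a tetrahedral alkoxide intermediate forms.
After step 1 the species present is a tetrahedral intermediate.

tetrahedral intermediate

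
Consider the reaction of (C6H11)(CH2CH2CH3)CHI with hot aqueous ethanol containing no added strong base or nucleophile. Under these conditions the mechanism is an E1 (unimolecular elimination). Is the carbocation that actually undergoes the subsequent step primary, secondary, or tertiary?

Step 1: Rate-determining heterolysis of the C–I bond gives I⁻ and a secondary carbocation.
Step 2: Carbocation rearrangement: a 1,2-hydride shift from the adjacent cyclohexyl carbon converts the initially-formed secondary cation into the more stable tertiary cation.
The cation rearranges from secondary to tertiary via a 1,2-hydride shift from the adjacent cyclohexyl carbon; the tertiary cation is what reacts next.

tertiary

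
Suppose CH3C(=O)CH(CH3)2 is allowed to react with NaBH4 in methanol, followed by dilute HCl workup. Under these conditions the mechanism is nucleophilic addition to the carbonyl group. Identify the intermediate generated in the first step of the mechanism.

Step 1: A lone pair / filled orbital on H⁻ (delivered from BH4⁻) attacks the electrophilic carbonyl carbon; the π(C=O) electrons shift onto oxygen, producing a tetrahedral alkoxide intermediate.
After step 1 the species present is a tetrahedral alkoxide intermediate.

tetrahedral alkoxide intermediate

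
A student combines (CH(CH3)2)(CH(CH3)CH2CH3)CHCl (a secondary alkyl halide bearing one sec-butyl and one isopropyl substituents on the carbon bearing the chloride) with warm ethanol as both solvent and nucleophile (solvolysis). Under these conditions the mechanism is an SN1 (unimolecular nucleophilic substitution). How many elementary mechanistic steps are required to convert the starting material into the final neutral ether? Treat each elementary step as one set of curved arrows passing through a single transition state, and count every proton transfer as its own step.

4

Step 1: Ionisation: the C–Cl σ-bond cleaves heterolytically; both bonding electrons depart with Cl⁻, leaving a secondary carbocation at the α-carbon.
Step 2: A 1,2-hydride shift from the adjacent sec-butyl carbon moves the positive charge from the secondary centre to an adjacent carbon, generating a more stable tertiary carbocation.
Step 3: A lone pair on the oxygen of CH3CH2OH attacks the carbocation, forming a new C–O σ-bond and an oxonium ion.
Step 4: Deprotonation of the oxonium oxygen by solvent ethanol yields the neutral ether.
Total: 4 elementary steps.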